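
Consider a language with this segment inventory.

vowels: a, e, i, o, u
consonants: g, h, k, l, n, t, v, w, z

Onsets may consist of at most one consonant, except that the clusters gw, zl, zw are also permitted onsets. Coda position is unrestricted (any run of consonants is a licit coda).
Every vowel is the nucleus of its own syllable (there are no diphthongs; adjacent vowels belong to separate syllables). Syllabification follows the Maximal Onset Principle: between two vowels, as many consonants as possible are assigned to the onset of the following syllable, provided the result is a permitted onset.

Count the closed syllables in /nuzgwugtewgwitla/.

4

The vowels are u, u, e, i, a — 5 nuclei, so 5 syllables.
/u…u/ gap (V1→V2): /zgw/ splits as /z/ + /gw/ (/gw/ is the longest suffix that is a licit onset).
/u…e/ gap (V2→V3): /gt/ — longest licit onset from the right is /t/, leaving /g/ as coda.
/e…i/ gap (V3→V4): cluster /wgw/ — the longest permitted-onset suffix is /gw/; onset = /gw/, preceding coda = /w/.
/i…a/ gap (V4→V5): /tl/ — longest licit onset from the right is /l/, leaving /t/ as coda.
Putting it together: nuz.gwug.tew.gwit.la.
Classifying each syllable: /nuz/ (closed), /gwug/ (closed), /tew/ (closed), /gwit/ (closed), /la/ (open).
Closed syllables: 4.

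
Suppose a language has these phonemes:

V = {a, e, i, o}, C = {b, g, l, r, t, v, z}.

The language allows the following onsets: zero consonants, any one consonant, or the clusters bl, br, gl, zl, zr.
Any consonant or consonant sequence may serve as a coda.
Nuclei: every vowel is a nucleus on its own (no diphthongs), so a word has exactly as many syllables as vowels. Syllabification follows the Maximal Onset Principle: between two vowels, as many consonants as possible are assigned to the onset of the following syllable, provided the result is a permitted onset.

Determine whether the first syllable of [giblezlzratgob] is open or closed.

open

Vowels present: i, e, a, o; each is a nucleus, giving 4 syllables.
/i…e/ gap (V1→V2): /bl/ is a licit onset in full, so it all attaches to the next syllable.
/e…a/ gap (V2→V3): /zlzr/ splits as /zl/ + /zr/ (/zr/ is the longest suffix that is a licit onset).
/a…o/ gap (V3→V4): cluster /tg/ — the longest permitted-onset suffix is /g/; onset = /g/, preceding coda = /t/.
Syllabification: gi.blezl.zrat.gob.
Syllable 1 is /gi/; it ends in its nucleus with no coda, so it is open.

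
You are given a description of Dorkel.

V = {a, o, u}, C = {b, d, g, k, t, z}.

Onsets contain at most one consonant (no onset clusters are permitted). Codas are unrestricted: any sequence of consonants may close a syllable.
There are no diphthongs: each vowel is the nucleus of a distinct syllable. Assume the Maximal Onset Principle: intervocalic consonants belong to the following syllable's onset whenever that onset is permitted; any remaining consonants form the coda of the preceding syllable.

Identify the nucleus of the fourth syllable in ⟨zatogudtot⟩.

o

Nuclei (vowels): a, o, u, o → 4 syllables.
The fourth nucleus (vowel 4 from the left) is /o/.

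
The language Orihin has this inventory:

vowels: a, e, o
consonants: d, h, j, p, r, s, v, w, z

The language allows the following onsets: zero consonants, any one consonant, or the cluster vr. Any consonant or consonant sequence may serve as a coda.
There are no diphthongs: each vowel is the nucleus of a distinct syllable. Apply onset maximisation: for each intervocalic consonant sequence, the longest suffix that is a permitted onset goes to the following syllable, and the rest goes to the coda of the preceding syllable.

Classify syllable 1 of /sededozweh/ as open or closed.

Nuclei (vowels): e, e, o, e → 4 syllables.
Between /e/ (V1) and /e/ (V2): /d/ → onset of the next syllable (single consonants are always licit onsets).
Between /e/ (V2) and /o/ (V3): just /d/ — single C goes to the following onset.
Between /o/ (V3) and /e/ (V4): /zw/ — longest licit onset from the right is /w/, leaving /z/ as coda.
Syllabification: se.de.doz.weh.
Syllable 1 is /se/; it ends in its nucleus with no coda, so it is open.

open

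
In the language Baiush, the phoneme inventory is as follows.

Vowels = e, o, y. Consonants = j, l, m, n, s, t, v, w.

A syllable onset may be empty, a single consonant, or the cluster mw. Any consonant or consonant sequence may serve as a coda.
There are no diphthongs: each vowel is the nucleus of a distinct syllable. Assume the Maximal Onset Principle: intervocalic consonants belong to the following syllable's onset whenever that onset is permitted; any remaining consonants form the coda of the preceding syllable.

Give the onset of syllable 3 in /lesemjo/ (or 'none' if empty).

j

Nuclei (vowels): e, e, o → 3 syllables.
/e…e/ gap (V1→V2): just /s/ — single C goes to the following onset.
/e…o/ gap (V2→V3): /mj/; trying suffixes from longest down, /j/ is the first permitted one, so coda /m/ | onset /j/.
Result: le.sem.jo.
Syllable 3 is /jo/: onset /j/, nucleus /o/, coda ∅.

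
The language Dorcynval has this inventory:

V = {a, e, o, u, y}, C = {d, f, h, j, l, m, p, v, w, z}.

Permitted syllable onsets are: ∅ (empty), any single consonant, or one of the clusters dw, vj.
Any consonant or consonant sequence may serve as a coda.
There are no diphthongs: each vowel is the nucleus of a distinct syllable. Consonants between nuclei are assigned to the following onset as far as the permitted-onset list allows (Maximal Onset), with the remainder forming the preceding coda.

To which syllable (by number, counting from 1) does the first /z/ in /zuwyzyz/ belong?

1

Nuclei (vowels): u, y, y → 3 syllables.
σ1/σ2 boundary: just /w/ — single C goes to the following onset.
σ2/σ3 boundary: /z/ → onset of the next syllable (single consonants are always licit onsets).
Putting it together: zu.wy.zyz.
The first /z/ is in the onset of syllable 1 (/zu/).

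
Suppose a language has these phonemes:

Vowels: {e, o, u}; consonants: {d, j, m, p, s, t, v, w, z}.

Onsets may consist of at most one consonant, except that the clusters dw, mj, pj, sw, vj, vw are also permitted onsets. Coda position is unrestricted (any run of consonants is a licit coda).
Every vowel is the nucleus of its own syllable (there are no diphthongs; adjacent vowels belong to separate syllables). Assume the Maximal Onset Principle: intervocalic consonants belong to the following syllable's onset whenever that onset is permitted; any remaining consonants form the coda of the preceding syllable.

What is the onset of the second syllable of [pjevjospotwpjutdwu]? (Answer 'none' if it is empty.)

The vowels are e, o, o, u, u — 5 nuclei, so 5 syllables.
V1 /e/ – V2 /o/: cluster /vj/ — /vj/ is itself a permitted onset, so the whole cluster goes right; preceding coda = ∅.
V2 /o/ – V3 /o/: /sp/; trying suffixes from longest down, /p/ is the first permitted one, so coda /s/ | onset /p/.
V3 /o/ – V4 /u/: /twpj/ splits as /tw/ + /pj/ (/pj/ is the longest suffix that is a licit onset).
V4 /u/ – V5 /u/: /tdw/; trying suffixes from longest down, /dw/ is the first permitted one, so coda /t/ | onset /dw/.
Putting it together: pje.vjos.potw.pjut.dwu.
Syllable 2 is /vjos/: onset /vj/, nucleus /o/, coda /s/.

vj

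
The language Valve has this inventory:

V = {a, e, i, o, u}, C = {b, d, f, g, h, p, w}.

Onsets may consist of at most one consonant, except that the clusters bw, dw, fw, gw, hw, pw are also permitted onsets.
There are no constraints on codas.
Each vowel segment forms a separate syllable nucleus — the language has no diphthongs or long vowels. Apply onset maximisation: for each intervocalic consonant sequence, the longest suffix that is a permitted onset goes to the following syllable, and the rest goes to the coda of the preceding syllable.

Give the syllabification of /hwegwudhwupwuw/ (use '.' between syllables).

hwe.gwud.hwu.pwuw

The vowels are e, u, u, u — 4 nuclei, so 4 syllables.
/e…u/ gap (V1→V2): cluster /gw/ — /gw/ is itself a permitted onset, so the whole cluster goes right; preceding coda = ∅.
/u…u/ gap (V2→V3): /dhw/ splits as /d/ + /hw/ (/hw/ is the longest suffix that is a licit onset).
/u…u/ gap (V3→V4): /pw/ — entire cluster is a permitted onset → onset /pw/, coda ∅.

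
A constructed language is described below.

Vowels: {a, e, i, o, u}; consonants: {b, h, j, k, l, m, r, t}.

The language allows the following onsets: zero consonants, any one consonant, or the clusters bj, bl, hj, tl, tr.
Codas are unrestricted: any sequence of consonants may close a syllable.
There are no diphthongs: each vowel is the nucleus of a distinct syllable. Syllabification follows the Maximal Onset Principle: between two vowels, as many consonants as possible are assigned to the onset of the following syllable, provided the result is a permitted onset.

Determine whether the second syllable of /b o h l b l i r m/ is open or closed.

The vowels are o, i — 2 nuclei, so 2 syllables.
Between /o/ (V1) and /i/ (V2): /hlbl/ — longest licit onset from the right is /bl/, leaving /hl/ as coda.
So the parse is bohl.blirm.
Syllable 2 is /blirm/ with coda /rm/, so it is closed.

closed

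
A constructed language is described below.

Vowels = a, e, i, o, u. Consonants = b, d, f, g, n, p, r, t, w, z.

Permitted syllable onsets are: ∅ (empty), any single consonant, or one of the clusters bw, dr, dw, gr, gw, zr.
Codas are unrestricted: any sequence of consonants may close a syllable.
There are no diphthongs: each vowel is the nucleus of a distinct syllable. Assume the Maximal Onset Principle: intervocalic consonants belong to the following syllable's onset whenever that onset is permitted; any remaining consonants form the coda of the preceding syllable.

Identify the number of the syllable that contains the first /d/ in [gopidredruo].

Vowels present: o, i, e, u, o; each is a nucleus, giving 5 syllables.
/o…i/ gap (V1→V2): /p/ is a single consonant, so it becomes the next onset.
/i…e/ gap (V2→V3): cluster /dr/ — /dr/ is itself a permitted onset, so the whole cluster goes right; preceding coda = ∅.
/e…u/ gap (V3→V4): /dr/ — entire cluster is a permitted onset → onset /dr/, coda ∅.
/u…o/ gap (V4→V5): hiatus — the boundary sits between the two vowels.
So the parse is go.pi.dre.dru.o.
The first /d/ is in the onset of syllable 3 (/dre/).

3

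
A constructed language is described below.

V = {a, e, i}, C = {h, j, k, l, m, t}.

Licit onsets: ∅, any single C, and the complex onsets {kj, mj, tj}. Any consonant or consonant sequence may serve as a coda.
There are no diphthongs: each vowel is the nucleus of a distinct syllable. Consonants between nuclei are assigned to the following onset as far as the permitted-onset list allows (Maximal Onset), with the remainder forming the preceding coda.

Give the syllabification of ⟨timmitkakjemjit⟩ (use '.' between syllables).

Nuclei (vowels): i, i, a, e, i → 5 syllables.
V1 /i/ – V2 /i/: cluster /mm/ — the longest permitted-onset suffix is /m/; onset = /m/, preceding coda = /m/.
V2 /i/ – V3 /a/: /tk/; trying suffixes from longest down, /k/ is the first permitted one, so coda /t/ | onset /k/.
V3 /a/ – V4 /e/: /kj/ is a licit onset in full, so it all attaches to the next syllable.
V4 /e/ – V5 /i/: cluster /mj/ — /mj/ is itself a permitted onset, so the whole cluster goes right; preceding coda = ∅.

tim.mit.ka.kje.mjit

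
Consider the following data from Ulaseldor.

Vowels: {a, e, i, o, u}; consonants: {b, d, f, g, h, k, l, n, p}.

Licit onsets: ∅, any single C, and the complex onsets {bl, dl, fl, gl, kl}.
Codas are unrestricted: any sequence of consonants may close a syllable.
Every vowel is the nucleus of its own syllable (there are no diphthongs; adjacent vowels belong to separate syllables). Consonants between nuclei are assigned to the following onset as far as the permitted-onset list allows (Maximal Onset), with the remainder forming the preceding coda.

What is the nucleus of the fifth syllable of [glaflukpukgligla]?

a

Vowels present: a, u, u, i, a; each is a nucleus, giving 5 syllables.
The fifth nucleus (vowel 5 from the left) is /a/.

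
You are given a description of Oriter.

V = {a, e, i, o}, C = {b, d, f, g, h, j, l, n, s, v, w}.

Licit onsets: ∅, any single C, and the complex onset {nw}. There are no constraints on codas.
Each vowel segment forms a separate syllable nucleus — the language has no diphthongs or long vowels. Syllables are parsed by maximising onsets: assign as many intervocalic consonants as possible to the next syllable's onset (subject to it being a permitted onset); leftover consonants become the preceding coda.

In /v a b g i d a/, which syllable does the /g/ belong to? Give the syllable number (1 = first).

Nuclei (vowels): a, i, a → 3 syllables.
σ1/σ2 boundary: /bg/; trying suffixes from longest down, /g/ is the first permitted one, so coda /b/ | onset /g/.
σ2/σ3 boundary: /d/ → onset of the next syllable (single consonants are always licit onsets).
Result: vab.gi.da.
The /g/ is in the onset of syllable 2 (/gi/).

2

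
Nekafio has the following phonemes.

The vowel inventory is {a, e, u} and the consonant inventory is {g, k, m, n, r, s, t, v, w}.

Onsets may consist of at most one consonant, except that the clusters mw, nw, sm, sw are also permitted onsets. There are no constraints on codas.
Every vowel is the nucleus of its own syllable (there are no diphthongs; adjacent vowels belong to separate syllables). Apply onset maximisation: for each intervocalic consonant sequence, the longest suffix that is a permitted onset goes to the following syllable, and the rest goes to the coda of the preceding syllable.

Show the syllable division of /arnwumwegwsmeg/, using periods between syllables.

ar.nwu.mwegw.smeg

The vowels are a, u, e, e — 4 nuclei, so 4 syllables.
V1 /a/ – V2 /u/: /rnw/ — longest licit onset from the right is /nw/, leaving /r/ as coda.
V2 /u/ – V3 /e/: cluster /mw/ — /mw/ is itself a permitted onset, so the whole cluster goes right; preceding coda = ∅.
V3 /e/ – V4 /e/: cluster /gwsm/ — the longest permitted-onset suffix is /sm/; onset = /sm/, preceding coda = /gw/.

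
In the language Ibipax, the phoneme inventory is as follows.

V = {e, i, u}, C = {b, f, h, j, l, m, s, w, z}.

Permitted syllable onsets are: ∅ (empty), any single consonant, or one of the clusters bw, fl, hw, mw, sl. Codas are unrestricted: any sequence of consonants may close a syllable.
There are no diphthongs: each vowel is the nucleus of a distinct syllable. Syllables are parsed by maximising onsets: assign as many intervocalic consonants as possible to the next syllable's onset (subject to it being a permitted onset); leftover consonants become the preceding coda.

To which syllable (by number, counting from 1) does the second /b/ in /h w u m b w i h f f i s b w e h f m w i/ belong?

4

Vowels present: u, i, i, e, i; each is a nucleus, giving 5 syllables.
σ1/σ2 boundary: /mbw/ splits as /m/ + /bw/ (/bw/ is the longest suffix that is a licit onset).
σ2/σ3 boundary: /hff/; trying suffixes from longest down, /f/ is the first permitted one, so coda /hf/ | onset /f/.
σ3/σ4 boundary: cluster /sbw/ — the longest permitted-onset suffix is /bw/; onset = /bw/, preceding coda = /s/.
σ4/σ5 boundary: /hfmw/ — longest licit onset from the right is /mw/, leaving /hf/ as coda.
Putting it together: hwum.bwihf.fis.bwehf.mwi.
The second /b/ is in the onset of syllable 4 (/bwehf/).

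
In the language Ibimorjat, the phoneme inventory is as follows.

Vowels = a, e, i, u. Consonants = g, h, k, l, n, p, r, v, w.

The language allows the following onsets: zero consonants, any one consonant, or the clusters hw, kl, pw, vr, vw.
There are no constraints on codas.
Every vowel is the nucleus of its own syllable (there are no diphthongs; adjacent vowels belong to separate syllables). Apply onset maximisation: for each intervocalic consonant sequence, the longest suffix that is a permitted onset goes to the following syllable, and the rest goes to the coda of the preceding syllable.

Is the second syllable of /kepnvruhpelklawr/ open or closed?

closed

Nuclei (vowels): e, u, e, a → 4 syllables.
V1 /e/ – V2 /u/: /pnvr/; trying suffixes from longest down, /vr/ is the first permitted one, so coda /pn/ | onset /vr/.
V2 /u/ – V3 /e/: /hp/ splits as /h/ + /p/ (/p/ is the longest suffix that is a licit onset).
V3 /e/ – V4 /a/: /lkl/ splits as /l/ + /kl/ (/kl/ is the longest suffix that is a licit onset).
Syllabification: kepn.vruh.pel.klawr.
Syllable 2 is /vruh/ with coda /h/, so it is closed.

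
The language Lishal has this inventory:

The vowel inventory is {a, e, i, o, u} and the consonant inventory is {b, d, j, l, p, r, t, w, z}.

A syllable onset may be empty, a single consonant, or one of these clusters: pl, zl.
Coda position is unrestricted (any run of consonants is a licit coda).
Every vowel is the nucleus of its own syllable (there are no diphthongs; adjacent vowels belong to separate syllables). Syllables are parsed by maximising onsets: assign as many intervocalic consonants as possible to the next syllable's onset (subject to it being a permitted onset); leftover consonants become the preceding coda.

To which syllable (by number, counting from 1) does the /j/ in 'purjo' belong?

Vowels present: u, o; each is a nucleus, giving 2 syllables.
Between /u/ (V1) and /o/ (V2): /rj/ splits as /r/ + /j/ (/j/ is the longest suffix that is a licit onset).
Syllabification: pur.jo.
The /j/ is in the onset of syllable 2 (/jo/).

2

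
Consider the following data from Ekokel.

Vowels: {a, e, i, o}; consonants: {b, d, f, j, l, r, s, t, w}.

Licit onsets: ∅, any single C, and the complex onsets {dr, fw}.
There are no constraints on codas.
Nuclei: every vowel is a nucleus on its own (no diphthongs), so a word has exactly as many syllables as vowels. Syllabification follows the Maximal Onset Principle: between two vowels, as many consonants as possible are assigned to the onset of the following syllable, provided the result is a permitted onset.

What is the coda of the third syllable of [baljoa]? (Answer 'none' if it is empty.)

none

The vowels are a, o, a — 3 nuclei, so 3 syllables.
σ1/σ2 boundary: /lj/; trying suffixes from longest down, /j/ is the first permitted one, so coda /l/ | onset /j/.
σ2/σ3 boundary: hiatus — the boundary sits between the two vowels.
Putting it together: bal.jo.a.
Syllable 3 is /a/: onset ∅, nucleus /a/, coda ∅.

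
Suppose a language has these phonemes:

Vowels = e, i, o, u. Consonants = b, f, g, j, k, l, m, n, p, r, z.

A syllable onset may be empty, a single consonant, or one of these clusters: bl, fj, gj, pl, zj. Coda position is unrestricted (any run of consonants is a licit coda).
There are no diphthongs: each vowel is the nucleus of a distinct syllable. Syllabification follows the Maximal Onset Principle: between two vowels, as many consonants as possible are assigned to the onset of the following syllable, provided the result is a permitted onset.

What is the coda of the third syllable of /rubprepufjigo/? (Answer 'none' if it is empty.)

none

The vowels are u, e, u, i, o — 5 nuclei, so 5 syllables.
V1 /u/ – V2 /e/: /bpr/; trying suffixes from longest down, /r/ is the first permitted one, so coda /bp/ | onset /r/.
V2 /e/ – V3 /u/: just /p/ — single C goes to the following onset.
V3 /u/ – V4 /i/: /fj/ is a licit onset in full, so it all attaches to the next syllable.
V4 /i/ – V5 /o/: just /g/ — single C goes to the following onset.
So the parse is rubp.re.pu.fji.go.
Syllable 3 is /pu/: onset /p/, nucleus /u/, coda ∅.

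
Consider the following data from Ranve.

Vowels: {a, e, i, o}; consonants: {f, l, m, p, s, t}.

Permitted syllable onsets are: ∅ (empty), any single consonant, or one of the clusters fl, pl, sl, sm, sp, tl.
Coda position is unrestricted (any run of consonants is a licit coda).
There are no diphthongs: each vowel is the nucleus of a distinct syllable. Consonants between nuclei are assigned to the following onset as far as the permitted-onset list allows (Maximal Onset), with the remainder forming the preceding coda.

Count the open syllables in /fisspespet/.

Vowels present: i, e, e; each is a nucleus, giving 3 syllables.
Between /i/ (V1) and /e/ (V2): /ssp/ — longest licit onset from the right is /sp/, leaving /s/ as coda.
Between /e/ (V2) and /e/ (V3): cluster /sp/ — /sp/ is itself a permitted onset, so the whole cluster goes right; preceding coda = ∅.
Putting it together: fis.spe.spet.
Classifying each syllable: /fis/ (closed), /spe/ (open), /spet/ (closed).
Open syllables: 1.

1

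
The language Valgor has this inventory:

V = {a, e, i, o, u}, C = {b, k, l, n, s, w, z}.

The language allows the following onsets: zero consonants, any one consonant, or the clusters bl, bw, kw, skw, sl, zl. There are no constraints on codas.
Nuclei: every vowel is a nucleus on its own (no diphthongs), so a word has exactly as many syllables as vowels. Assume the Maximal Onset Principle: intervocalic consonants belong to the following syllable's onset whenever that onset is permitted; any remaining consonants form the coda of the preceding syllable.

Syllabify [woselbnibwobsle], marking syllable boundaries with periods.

wo.selb.ni.bwob.sle

Vowels present: o, e, i, o, e; each is a nucleus, giving 5 syllables.
V1 /o/ – V2 /e/: /s/ → onset of the next syllable (single consonants are always licit onsets).
V2 /e/ – V3 /i/: /lbn/ splits as /lb/ + /n/ (/n/ is the longest suffix that is a licit onset).
V3 /i/ – V4 /o/: /bw/ is a licit onset in full, so it all attaches to the next syllable.
V4 /o/ – V5 /e/: /bsl/ — longest licit onset from the right is /sl/, leaving /b/ as coda.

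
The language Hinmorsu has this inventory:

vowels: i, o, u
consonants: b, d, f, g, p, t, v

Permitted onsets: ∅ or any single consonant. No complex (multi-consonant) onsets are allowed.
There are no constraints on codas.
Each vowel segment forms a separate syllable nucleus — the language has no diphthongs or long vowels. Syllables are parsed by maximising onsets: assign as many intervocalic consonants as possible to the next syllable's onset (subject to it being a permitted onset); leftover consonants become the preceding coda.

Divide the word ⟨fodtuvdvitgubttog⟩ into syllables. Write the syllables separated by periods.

fod.tuvd.vit.gubt.tog

Vowels present: o, u, i, u, o; each is a nucleus, giving 5 syllables.
V1 /o/ – V2 /u/: /dt/ splits as /d/ + /t/ (/t/ is the longest suffix that is a licit onset).
V2 /u/ – V3 /i/: /vdv/ — longest licit onset from the right is /v/, leaving /vd/ as coda.
V3 /i/ – V4 /u/: /tg/ — longest licit onset from the right is /g/, leaving /t/ as coda.
V4 /u/ – V5 /o/: /btt/; trying suffixes from longest down, /t/ is the first permitted one, so coda /bt/ | onset /t/.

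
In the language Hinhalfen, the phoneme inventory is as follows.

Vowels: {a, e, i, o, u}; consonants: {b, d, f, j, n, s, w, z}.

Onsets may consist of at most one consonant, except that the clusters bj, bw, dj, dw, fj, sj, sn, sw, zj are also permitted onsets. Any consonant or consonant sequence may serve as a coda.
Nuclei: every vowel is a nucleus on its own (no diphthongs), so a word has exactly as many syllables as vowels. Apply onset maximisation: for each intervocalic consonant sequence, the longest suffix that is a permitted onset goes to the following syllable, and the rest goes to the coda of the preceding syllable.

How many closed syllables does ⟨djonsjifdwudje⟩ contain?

Vowels present: o, i, u, e; each is a nucleus, giving 4 syllables.
Between /o/ (V1) and /i/ (V2): /nsj/ — longest licit onset from the right is /sj/, leaving /n/ as coda.
Between /i/ (V2) and /u/ (V3): /fdw/ splits as /f/ + /dw/ (/dw/ is the longest suffix that is a licit onset).
Between /u/ (V3) and /e/ (V4): /dj/ — entire cluster is a permitted onset → onset /dj/, coda ∅.
Syllabification: djon.sjif.dwu.dje.
Classifying each syllable: /djon/ (closed), /sjif/ (closed), /dwu/ (open), /dje/ (open).
Closed syllables: 2.

2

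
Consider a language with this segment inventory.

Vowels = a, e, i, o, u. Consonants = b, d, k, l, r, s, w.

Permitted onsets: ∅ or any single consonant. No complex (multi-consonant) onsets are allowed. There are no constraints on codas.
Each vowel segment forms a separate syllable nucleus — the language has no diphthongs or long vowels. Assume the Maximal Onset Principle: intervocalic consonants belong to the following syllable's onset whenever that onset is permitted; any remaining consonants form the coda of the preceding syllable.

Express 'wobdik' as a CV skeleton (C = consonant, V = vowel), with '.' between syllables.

Vowels present: o, i; each is a nucleus, giving 2 syllables.
σ1/σ2 boundary: /bd/ — longest licit onset from the right is /d/, leaving /b/ as coda.
Putting it together: wob.dik.
Mapping each syllable to C/V: /wob/ → CVC, /dik/ → CVC.

CVC.CVC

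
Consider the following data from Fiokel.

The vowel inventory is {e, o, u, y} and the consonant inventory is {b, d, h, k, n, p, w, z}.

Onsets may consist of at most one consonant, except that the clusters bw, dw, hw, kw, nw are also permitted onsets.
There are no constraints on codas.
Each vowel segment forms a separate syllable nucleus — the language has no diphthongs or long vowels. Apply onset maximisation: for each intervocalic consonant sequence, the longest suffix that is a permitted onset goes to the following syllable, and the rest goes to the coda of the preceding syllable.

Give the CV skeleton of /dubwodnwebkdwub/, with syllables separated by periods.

Nuclei (vowels): u, o, e, u → 4 syllables.
Between /u/ (V1) and /o/ (V2): /bw/ — entire cluster is a permitted onset → onset /bw/, coda ∅.
Between /o/ (V2) and /e/ (V3): /dnw/ splits as /d/ + /nw/ (/nw/ is the longest suffix that is a licit onset).
Between /e/ (V3) and /u/ (V4): /bkdw/ — longest licit onset from the right is /dw/, leaving /bk/ as coda.
Syllabification: du.bwod.nwebk.dwub.
Mapping each syllable to C/V: /du/ → CV, /bwod/ → CCVC, /nwebk/ → CCVCC, /dwub/ → CCVC.

CV.CCVC.CCVCC.CCVC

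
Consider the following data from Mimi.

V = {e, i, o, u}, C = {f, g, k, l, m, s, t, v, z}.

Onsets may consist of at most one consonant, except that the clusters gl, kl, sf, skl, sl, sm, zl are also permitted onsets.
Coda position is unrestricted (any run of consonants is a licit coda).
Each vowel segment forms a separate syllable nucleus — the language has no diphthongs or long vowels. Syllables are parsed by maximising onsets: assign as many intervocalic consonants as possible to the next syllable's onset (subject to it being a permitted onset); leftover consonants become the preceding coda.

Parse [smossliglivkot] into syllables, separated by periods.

The vowels are o, i, i, o — 4 nuclei, so 4 syllables.
/o…i/ gap (V1→V2): /ssl/ splits as /s/ + /sl/ (/sl/ is the longest suffix that is a licit onset).
/i…i/ gap (V2→V3): cluster /gl/ — /gl/ is itself a permitted onset, so the whole cluster goes right; preceding coda = ∅.
/i…o/ gap (V3→V4): cluster /vk/ — the longest permitted-onset suffix is /k/; onset = /k/, preceding coda = /v/.

smos.sli.gliv.kot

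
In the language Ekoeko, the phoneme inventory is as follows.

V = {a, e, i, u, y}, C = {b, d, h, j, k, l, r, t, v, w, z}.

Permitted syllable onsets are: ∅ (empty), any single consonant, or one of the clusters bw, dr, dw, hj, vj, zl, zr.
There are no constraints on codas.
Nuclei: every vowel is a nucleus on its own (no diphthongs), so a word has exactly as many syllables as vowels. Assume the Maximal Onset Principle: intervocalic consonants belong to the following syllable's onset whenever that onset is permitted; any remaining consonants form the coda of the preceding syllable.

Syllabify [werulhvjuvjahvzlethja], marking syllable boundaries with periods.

we.rulh.vju.vjahv.zlet.hja

Vowels present: e, u, u, a, e, a; each is a nucleus, giving 6 syllables.
V1 /e/ – V2 /u/: just /r/ — single C goes to the following onset.
V2 /u/ – V3 /u/: /lhvj/ — longest licit onset from the right is /vj/, leaving /lh/ as coda.
V3 /u/ – V4 /a/: /vj/ is a licit onset in full, so it all attaches to the next syllable.
V4 /a/ – V5 /e/: cluster /hvzl/ — the longest permitted-onset suffix is /zl/; onset = /zl/, preceding coda = /hv/.
V5 /e/ – V6 /a/: /thj/ splits as /t/ + /hj/ (/hj/ is the longest suffix that is a licit onset).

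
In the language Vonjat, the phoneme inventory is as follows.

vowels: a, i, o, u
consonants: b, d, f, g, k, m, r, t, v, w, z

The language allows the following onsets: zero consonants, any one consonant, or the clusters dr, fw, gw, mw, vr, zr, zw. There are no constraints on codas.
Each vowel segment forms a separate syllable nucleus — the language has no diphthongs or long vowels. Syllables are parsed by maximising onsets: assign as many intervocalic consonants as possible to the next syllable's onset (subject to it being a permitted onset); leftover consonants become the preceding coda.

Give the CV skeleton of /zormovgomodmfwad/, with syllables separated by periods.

CVC.CVC.CV.CVCC.CCVC

The vowels are o, o, o, o, a — 5 nuclei, so 5 syllables.
σ1/σ2 boundary: cluster /rm/ — the longest permitted-onset suffix is /m/; onset = /m/, preceding coda = /r/.
σ2/σ3 boundary: /vg/; trying suffixes from longest down, /g/ is the first permitted one, so coda /v/ | onset /g/.
σ3/σ4 boundary: just /m/ — single C goes to the following onset.
σ4/σ5 boundary: cluster /dmfw/ — the longest permitted-onset suffix is /fw/; onset = /fw/, preceding coda = /dm/.
Result: zor.mov.go.modm.fwad.
Mapping each syllable to C/V: /zor/ → CVC, /mov/ → CVC, /go/ → CV, /modm/ → CVCC, /fwad/ → CCVC.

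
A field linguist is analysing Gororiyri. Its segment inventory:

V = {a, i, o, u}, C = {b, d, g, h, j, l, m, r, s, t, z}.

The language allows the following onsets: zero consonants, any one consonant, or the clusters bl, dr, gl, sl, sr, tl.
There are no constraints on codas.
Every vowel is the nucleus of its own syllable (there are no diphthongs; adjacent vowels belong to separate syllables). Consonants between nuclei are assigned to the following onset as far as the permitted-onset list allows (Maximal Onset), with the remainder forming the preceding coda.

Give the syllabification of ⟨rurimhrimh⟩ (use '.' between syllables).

Vowels present: u, i, i; each is a nucleus, giving 3 syllables.
V1 /u/ – V2 /i/: /r/ is a single consonant, so it becomes the next onset.
V2 /i/ – V3 /i/: /mhr/ — longest licit onset from the right is /r/, leaving /mh/ as coda.

ru.rimh.rimh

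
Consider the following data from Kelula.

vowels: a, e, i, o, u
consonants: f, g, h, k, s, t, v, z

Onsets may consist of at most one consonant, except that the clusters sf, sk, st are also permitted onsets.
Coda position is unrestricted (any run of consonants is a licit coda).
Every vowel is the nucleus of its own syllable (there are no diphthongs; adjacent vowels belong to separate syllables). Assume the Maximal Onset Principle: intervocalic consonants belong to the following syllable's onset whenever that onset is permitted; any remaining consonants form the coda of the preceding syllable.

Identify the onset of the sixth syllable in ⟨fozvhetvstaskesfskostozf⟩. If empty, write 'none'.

The vowels are o, e, a, e, o, o — 6 nuclei, so 6 syllables.
Between /o/ (V1) and /e/ (V2): cluster /zvh/ — the longest permitted-onset suffix is /h/; onset = /h/, preceding coda = /zv/.
Between /e/ (V2) and /a/ (V3): cluster /tvst/ — the longest permitted-onset suffix is /st/; onset = /st/, preceding coda = /tv/.
Between /a/ (V3) and /e/ (V4): /sk/ is a licit onset in full, so it all attaches to the next syllable.
Between /e/ (V4) and /o/ (V5): cluster /sfsk/ — the longest permitted-onset suffix is /sk/; onset = /sk/, preceding coda = /sf/.
Between /o/ (V5) and /o/ (V6): cluster /st/ — /st/ is itself a permitted onset, so the whole cluster goes right; preceding coda = ∅.
Result: fozv.hetv.sta.skesf.sko.stozf.
Syllable 6 is /stozf/: onset /st/, nucleus /o/, coda /zf/.

st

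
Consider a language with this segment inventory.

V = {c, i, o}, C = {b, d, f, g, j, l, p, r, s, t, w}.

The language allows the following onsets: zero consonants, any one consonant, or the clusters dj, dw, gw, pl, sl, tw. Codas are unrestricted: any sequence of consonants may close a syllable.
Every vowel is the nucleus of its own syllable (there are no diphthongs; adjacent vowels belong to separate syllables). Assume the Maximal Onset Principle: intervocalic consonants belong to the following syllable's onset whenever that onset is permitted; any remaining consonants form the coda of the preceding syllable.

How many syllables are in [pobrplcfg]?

The vowels are o, c — 2 nuclei, so 2 syllables.

2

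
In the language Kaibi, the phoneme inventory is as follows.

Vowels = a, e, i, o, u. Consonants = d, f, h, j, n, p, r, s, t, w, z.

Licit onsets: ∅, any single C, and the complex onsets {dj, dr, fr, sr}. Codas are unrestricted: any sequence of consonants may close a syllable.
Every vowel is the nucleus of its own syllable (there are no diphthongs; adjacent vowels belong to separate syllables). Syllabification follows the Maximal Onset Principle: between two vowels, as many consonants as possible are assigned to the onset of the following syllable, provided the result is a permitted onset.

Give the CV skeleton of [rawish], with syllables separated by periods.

Vowels present: a, i; each is a nucleus, giving 2 syllables.
σ1/σ2 boundary: /w/ is a single consonant, so it becomes the next onset.
So the parse is ra.wish.
Mapping each syllable to C/V: /ra/ → CV, /wish/ → CVCC.

CV.CVCC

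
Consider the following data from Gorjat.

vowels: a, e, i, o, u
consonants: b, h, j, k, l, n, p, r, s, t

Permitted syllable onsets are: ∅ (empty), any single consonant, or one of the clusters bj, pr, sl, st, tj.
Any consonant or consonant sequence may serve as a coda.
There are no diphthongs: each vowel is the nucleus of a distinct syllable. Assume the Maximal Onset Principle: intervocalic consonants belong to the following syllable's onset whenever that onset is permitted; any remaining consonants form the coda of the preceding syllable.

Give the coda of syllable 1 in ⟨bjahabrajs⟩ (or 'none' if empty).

The vowels are a, a, a — 3 nuclei, so 3 syllables.
V1 /a/ – V2 /a/: just /h/ — single C goes to the following onset.
V2 /a/ – V3 /a/: cluster /br/ — the longest permitted-onset suffix is /r/; onset = /r/, preceding coda = /b/.
Putting it together: bja.hab.rajs.
Syllable 1 is /bja/: onset /bj/, nucleus /a/, coda ∅.

none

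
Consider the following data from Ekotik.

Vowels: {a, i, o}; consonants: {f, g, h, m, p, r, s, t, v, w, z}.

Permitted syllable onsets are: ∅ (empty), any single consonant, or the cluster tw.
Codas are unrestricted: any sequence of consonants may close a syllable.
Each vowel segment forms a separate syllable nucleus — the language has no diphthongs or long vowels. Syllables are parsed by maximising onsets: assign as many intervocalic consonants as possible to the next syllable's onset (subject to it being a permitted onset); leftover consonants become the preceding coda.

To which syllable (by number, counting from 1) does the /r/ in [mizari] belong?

3

Nuclei (vowels): i, a, i → 3 syllables.
/i…a/ gap (V1→V2): /z/ → onset of the next syllable (single consonants are always licit onsets).
/a…i/ gap (V2→V3): just /r/ — single C goes to the following onset.
Putting it together: mi.za.ri.
The /r/ is in the onset of syllable 3 (/ri/).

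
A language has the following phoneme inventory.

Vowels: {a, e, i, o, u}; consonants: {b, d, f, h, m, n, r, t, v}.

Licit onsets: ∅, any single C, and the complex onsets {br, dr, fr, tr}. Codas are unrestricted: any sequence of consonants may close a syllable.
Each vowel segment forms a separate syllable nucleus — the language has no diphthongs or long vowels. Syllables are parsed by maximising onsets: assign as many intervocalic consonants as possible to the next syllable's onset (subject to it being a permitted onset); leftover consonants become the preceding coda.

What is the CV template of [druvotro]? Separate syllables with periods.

Nuclei (vowels): u, o, o → 3 syllables.
/u…o/ gap (V1→V2): /v/ is a single consonant, so it becomes the next onset.
/o…o/ gap (V2→V3): /tr/ — entire cluster is a permitted onset → onset /tr/, coda ∅.
Putting it together: dru.vo.tro.
Mapping each syllable to C/V: /dru/ → CCV, /vo/ → CV, /tro/ → CCV.

CCV.CV.CCV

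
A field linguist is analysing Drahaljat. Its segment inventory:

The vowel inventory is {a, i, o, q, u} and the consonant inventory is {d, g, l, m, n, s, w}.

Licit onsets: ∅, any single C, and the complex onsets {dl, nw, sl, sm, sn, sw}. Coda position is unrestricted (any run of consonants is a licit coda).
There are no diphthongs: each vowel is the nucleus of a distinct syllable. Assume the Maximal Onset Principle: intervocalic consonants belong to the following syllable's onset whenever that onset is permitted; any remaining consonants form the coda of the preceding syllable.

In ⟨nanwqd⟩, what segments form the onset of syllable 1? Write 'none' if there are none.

n

Nuclei (vowels): a, q → 2 syllables.
/a…q/ gap (V1→V2): /nw/ — entire cluster is a permitted onset → onset /nw/, coda ∅.
Syllabification: na.nwqd.
Syllable 1 is /na/: onset /n/, nucleus /a/, coda ∅.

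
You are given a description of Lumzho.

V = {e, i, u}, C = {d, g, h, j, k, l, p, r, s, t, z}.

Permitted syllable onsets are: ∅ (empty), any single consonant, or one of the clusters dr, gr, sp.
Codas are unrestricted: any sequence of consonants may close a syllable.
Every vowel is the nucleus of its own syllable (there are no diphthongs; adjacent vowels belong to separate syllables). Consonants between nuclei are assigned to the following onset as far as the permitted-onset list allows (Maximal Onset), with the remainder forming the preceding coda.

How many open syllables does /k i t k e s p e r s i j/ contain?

The vowels are i, e, e, i — 4 nuclei, so 4 syllables.
σ1/σ2 boundary: cluster /tk/ — the longest permitted-onset suffix is /k/; onset = /k/, preceding coda = /t/.
σ2/σ3 boundary: /sp/ is a licit onset in full, so it all attaches to the next syllable.
σ3/σ4 boundary: /rs/ — longest licit onset from the right is /s/, leaving /r/ as coda.
Result: kit.ke.sper.sij.
Classifying each syllable: /kit/ (closed), /ke/ (open), /sper/ (closed), /sij/ (closed).
Open syllables: 1.

1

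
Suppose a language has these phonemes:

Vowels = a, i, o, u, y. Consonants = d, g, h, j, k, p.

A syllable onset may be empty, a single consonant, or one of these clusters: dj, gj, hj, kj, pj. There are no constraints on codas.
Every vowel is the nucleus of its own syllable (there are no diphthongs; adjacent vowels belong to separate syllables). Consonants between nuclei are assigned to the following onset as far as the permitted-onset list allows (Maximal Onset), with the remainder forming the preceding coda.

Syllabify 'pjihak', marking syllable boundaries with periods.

Nuclei (vowels): i, a → 2 syllables.
/i…a/ gap (V1→V2): /h/ is a single consonant, so it becomes the next onset.

pji.hak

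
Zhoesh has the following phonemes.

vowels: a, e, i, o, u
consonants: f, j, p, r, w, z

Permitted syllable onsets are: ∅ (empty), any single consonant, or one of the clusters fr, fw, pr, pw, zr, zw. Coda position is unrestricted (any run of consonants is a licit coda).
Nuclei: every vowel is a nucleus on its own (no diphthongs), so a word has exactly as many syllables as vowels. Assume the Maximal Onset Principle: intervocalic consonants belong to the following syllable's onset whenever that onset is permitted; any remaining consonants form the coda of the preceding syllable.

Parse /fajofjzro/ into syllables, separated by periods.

fa.jofj.zro

Nuclei (vowels): a, o, o → 3 syllables.
/a…o/ gap (V1→V2): just /j/ — single C goes to the following onset.
/o…o/ gap (V2→V3): /fjzr/; trying suffixes from longest down, /zr/ is the first permitted one, so coda /fj/ | onset /zr/.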